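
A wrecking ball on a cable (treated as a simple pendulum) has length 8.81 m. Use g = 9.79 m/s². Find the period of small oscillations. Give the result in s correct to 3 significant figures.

T = 2π√(L/g) = 2π√(8.81/9.79) = 2π × 0.9486 = 5.96 s.

5.96 s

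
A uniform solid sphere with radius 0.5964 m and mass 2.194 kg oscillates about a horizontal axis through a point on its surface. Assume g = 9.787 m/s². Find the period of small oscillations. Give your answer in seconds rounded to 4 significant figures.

1.835 s

I_cm = (2/5)mr² = 0.31216 kg·m². The pivot is at distance d = 0.5964 m from the centre of mass.
By the parallel-axis theorem, I = I_cm + md² = 0.31216 + 0.78039 = 1.0925 kg·m².
T = 2π√(I/(mgd)) = 2π√(1.0925/(2.194 × 9.787 × 0.5964)) = 1.835 s.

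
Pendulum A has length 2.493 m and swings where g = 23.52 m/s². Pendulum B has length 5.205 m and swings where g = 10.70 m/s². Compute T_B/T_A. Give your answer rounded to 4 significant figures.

2.142

T = 2π√(L/g), so T_B/T_A = √((L_B/g_B)/(L_A/g_A)) = √((5.205/10.70)/(2.493/23.52)) = 2.142.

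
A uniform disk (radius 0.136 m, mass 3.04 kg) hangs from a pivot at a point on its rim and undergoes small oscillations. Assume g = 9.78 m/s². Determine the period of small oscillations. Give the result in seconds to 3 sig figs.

0.907 s

I_cm = ½mr² = 0.02811 kg·m². The pivot is at distance d = 0.136 m from the centre of mass.
By the parallel-axis theorem, I = I_cm + md² = 0.02811 + 0.05623 = 0.08434 kg·m².
T = 2π√(I/(mgd)) = 2π√(0.08434/(3.04 × 9.78 × 0.136)) = 0.907 s.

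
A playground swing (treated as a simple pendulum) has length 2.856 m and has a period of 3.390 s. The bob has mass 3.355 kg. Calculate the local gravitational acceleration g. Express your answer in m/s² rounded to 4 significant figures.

9.811 m/s²

From T = 2π√(L/g), g = 4π²L/T² = 4π² × 2.856/3.3900² = 9.811 m/s².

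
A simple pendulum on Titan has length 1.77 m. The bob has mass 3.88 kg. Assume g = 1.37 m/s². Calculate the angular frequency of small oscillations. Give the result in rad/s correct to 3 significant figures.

0.880 rad/s

ω = √(g/L) = √(1.37/1.77) = 0.880 rad/s.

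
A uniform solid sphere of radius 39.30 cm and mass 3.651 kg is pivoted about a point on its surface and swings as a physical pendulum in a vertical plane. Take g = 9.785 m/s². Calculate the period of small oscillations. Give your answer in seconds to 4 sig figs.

I_cm = (2/5)mr² = 0.22556 kg·m². The pivot is at distance d = 0.3930 m from the centre of mass.
By the parallel-axis theorem, I = I_cm + md² = 0.22556 + 0.56389 = 0.78945 kg·m².
T = 2π√(I/(mgd)) = 2π√(0.78945/(3.651 × 9.785 × 0.3930)) = 1.490 s.

1.490 s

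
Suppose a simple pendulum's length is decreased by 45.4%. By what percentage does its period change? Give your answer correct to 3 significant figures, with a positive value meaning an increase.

T ∝ √L, so T'/T = √(0.5460) = 0.7389.
Percentage change in T = (0.7389 − 1) × 100% = -26.1%.

-26.1%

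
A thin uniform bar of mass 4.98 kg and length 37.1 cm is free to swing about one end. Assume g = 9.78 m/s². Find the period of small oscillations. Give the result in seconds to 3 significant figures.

0.999 s

For a physical pendulum T = 2π√(I/(mgd)), with d = 0.1855 m from pivot to centre of mass.
I_cm = mL²/12 = 4.98 × 0.371²/12 = 0.05712 kg·m²; I = I_cm + md² = 0.05712 + 4.98 × 0.1855² = 0.2285 kg·m².
T = 2π√(0.2285/(4.98 × 9.78 × 0.1855)) = 0.999 s.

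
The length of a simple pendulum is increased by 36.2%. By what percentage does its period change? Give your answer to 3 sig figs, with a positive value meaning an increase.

T ∝ √L, so T'/T = √(1.362) = 1.167.
Percentage change in T = (1.167 − 1) × 100% = 16.7%.

16.7%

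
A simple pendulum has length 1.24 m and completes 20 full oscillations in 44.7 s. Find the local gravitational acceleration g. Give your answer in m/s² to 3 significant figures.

T = 44.7/20 = 2.235 s.
From T = 2π√(L/g), g = 4π²L/T² = 4π² × 1.24/2.235² = 9.80 m/s².

9.80 m/s²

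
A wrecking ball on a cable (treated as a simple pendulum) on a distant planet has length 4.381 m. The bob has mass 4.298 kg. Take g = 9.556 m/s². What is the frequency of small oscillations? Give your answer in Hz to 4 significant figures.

0.2351 Hz

T = 2π√(L/g) = 2π√(4.381/9.556) = 4.2543 s, so f = 1/T = 0.2351 Hz.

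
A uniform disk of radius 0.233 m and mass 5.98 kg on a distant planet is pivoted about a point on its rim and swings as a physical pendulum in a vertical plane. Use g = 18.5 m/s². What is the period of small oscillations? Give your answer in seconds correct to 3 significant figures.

I_cm = ½mr² = 0.1623 kg·m². The pivot is at distance d = 0.233 m from the centre of mass.
By the parallel-axis theorem, I = I_cm + md² = 0.1623 + 0.3246 = 0.4870 kg·m².
T = 2π√(I/(mgd)) = 2π√(0.4870/(5.98 × 18.5 × 0.233)) = 0.864 s.

0.864 s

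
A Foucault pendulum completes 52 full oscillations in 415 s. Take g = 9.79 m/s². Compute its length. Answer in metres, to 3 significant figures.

T = 415/52 = 7.981 s.
From T = 2π√(L/g), L = gT²/(4π²) = 9.79 × 7.981²/(4π²) = 15.8 m.

15.8 m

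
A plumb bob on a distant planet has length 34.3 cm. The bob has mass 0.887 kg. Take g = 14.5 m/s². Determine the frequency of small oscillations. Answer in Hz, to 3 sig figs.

1.03 Hz

T = 2π√(L/g) = 2π√(0.343/14.5) = 0.9664 s, so f = 1/T = 1.03 Hz.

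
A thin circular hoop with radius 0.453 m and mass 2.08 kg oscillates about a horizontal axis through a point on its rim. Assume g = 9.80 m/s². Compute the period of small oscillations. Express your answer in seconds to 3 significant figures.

1.91 s

I_cm = mr² = 0.4268 kg·m². The pivot is at distance d = 0.453 m from the centre of mass.
By the parallel-axis theorem, I = I_cm + md² = 0.4268 + 0.4268 = 0.8537 kg·m².
T = 2π√(I/(mgd)) = 2π√(0.8537/(2.08 × 9.80 × 0.453)) = 1.91 s.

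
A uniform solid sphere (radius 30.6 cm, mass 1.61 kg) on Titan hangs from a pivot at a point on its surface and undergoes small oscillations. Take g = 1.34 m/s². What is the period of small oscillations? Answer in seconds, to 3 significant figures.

3.55 s

I_cm = (2/5)mr² = 0.06030 kg·m². The pivot is at distance d = 0.306 m from the centre of mass.
By the parallel-axis theorem, I = I_cm + md² = 0.06030 + 0.1508 = 0.2111 kg·m².
T = 2π√(I/(mgd)) = 2π√(0.2111/(1.61 × 1.34 × 0.306)) = 3.55 s.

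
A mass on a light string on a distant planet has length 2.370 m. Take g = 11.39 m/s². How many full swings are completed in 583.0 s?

203

T = 2π√(L/g) = 2π√(2.370/11.39) = 2.8661 s.
Number of complete oscillations = ⌊583.0/2.8661⌋ = ⌊203.41⌋ = 203.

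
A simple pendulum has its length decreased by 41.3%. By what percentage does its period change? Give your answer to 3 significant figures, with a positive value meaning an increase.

-23.4%

T ∝ √L, so T'/T = √(0.5870) = 0.7662.
Percentage change in T = (0.7662 − 1) × 100% = -23.4%.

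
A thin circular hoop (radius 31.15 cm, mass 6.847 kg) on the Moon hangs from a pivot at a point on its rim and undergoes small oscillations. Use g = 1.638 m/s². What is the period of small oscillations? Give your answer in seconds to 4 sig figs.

I_cm = mr² = 0.66438 kg·m². The pivot is at distance d = 0.3115 m from the centre of mass.
By the parallel-axis theorem, I = I_cm + md² = 0.66438 + 0.66438 = 1.3288 kg·m².
T = 2π√(I/(mgd)) = 2π√(1.3288/(6.847 × 1.638 × 0.3115)) = 3.875 s.

3.875 s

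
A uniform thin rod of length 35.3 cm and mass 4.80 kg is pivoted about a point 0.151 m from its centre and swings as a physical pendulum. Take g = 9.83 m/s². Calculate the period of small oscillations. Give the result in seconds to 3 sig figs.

For a physical pendulum T = 2π√(I/(mgd)), with d = 0.1510 m from pivot to centre of mass.
I_cm = mL²/12 = 4.80 × 0.353²/12 = 0.04984 kg·m²; I = I_cm + md² = 0.04984 + 4.80 × 0.1510² = 0.1593 kg·m².
T = 2π√(0.1593/(4.80 × 9.83 × 0.1510)) = 0.939 s.

0.939 s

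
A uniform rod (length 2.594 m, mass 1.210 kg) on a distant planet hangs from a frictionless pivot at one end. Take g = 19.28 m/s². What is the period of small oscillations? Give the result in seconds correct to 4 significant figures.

1.882 s

For a physical pendulum T = 2π√(I/(mgd)), with d = 1.2970 m from pivot to centre of mass.
I_cm = mL²/12 = 1.210 × 2.594²/12 = 0.67849 kg·m²; I = I_cm + md² = 0.67849 + 1.210 × 1.2970² = 2.7140 kg·m².
T = 2π√(2.7140/(1.210 × 19.28 × 1.2970)) = 1.882 s.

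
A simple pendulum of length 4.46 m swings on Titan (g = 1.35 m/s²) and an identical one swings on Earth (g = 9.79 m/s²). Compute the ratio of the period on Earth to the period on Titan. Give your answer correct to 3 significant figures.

T ∝ 1/√g, so T₂/T₁ = √(g₁/g₂) = √(1.35/9.79) = 0.371.

0.371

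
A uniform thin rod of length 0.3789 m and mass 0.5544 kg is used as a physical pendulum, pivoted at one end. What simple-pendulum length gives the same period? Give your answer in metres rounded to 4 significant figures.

0.2526 m

The equivalent simple-pendulum length is L_eq = I/(md), where I is about the pivot and d = 0.18945 m.
I_cm = (1/12)mL² = 0.0066327 kg·m², so I = I_cm + md² = 0.0066327 + 0.019898 = 0.026531 kg·m².
L_eq = 0.026531/(0.5544 × 0.18945) = 0.2526 m.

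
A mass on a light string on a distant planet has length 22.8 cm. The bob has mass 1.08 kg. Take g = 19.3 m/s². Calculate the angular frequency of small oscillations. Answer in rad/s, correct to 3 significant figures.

ω = √(g/L) = √(19.3/0.228) = 9.20 rad/s.

9.20 rad/s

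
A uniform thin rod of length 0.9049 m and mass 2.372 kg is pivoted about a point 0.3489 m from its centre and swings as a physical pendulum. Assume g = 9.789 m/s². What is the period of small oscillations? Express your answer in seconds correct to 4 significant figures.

For a physical pendulum T = 2π√(I/(mgd)), with d = 0.34890 m from pivot to centre of mass.
I_cm = mL²/12 = 2.372 × 0.9049²/12 = 0.16186 kg·m²; I = I_cm + md² = 0.16186 + 2.372 × 0.34890² = 0.45060 kg·m².
T = 2π√(0.45060/(2.372 × 9.789 × 0.34890)) = 1.482 s.

1.482 s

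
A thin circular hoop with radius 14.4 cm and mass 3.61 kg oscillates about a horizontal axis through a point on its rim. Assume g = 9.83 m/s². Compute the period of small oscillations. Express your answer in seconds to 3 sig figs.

I_cm = mr² = 0.07486 kg·m². The pivot is at distance d = 0.144 m from the centre of mass.
By the parallel-axis theorem, I = I_cm + md² = 0.07486 + 0.07486 = 0.1497 kg·m².
T = 2π√(I/(mgd)) = 2π√(0.1497/(3.61 × 9.83 × 0.144)) = 1.08 s.

1.08 s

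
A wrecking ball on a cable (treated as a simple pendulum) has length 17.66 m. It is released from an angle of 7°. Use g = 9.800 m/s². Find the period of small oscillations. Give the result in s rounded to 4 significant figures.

8.435 s

T = 2π√(L/g) = 2π√(17.66/9.800) = 2π × 1.3424 = 8.435 s.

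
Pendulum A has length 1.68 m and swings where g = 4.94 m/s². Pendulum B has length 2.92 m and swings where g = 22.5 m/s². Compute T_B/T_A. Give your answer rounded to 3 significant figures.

0.618

T = 2π√(L/g), so T_B/T_A = √((L_B/g_B)/(L_A/g_A)) = √((2.92/22.5)/(1.68/4.94)) = 0.618.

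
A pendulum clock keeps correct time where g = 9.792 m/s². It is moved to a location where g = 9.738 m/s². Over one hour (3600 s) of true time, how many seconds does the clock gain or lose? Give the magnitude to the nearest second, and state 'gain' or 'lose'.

lose 10 s

The clock's period scales as T ∝ 1/√g, so T'/T = √(9.792/9.738) = 1.00277.
In 3600 s of true time the clock registers 3600/1.00277 = 3590.1 s, so it loses 10 s.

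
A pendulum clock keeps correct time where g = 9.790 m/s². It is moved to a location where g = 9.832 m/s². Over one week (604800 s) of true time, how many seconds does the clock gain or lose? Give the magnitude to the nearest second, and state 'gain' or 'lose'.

gain 1296 s

The clock's period scales as T ∝ 1/√g, so T'/T = √(9.790/9.832) = 0.997862.
In 604800 s of true time the clock registers 604800/0.997862 = 606095.9 s, so it gains 1296 s.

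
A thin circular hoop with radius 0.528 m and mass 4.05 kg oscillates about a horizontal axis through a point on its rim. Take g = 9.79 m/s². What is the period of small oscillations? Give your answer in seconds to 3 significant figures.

I_cm = mr² = 1.129 kg·m². The pivot is at distance d = 0.528 m from the centre of mass.
By the parallel-axis theorem, I = I_cm + md² = 1.129 + 1.129 = 2.258 kg·m².
T = 2π√(I/(mgd)) = 2π√(2.258/(4.05 × 9.79 × 0.528)) = 2.06 s.

2.06 s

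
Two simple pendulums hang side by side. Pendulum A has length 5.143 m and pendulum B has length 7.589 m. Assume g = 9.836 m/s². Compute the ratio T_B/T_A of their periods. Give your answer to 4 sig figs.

1.215

T ∝ √L, so T_B/T_A = √(L_B/L_A) = √(7.589/5.143) = 1.215.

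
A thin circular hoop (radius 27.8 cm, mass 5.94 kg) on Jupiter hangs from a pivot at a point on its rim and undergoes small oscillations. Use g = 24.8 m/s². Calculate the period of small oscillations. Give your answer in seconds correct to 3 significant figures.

I_cm = mr² = 0.4591 kg·m². The pivot is at distance d = 0.278 m from the centre of mass.
By the parallel-axis theorem, I = I_cm + md² = 0.4591 + 0.4591 = 0.9181 kg·m².
T = 2π√(I/(mgd)) = 2π√(0.9181/(5.94 × 24.8 × 0.278)) = 0.941 s.

0.941 s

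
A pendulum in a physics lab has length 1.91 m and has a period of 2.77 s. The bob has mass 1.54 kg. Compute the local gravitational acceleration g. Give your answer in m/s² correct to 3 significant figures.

9.83 m/s²

From T = 2π√(L/g), g = 4π²L/T² = 4π² × 1.91/2.770² = 9.83 m/s².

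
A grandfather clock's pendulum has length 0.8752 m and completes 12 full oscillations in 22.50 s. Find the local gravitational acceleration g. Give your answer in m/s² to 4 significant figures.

T = 22.50/12 = 1.8750 s.
From T = 2π√(L/g), g = 4π²L/T² = 4π² × 0.8752/1.8750² = 9.828 m/s².

9.828 m/s²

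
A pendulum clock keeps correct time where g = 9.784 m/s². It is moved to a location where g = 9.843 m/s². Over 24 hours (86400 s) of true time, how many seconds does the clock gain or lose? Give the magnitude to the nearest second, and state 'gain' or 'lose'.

The clock's period scales as T ∝ 1/√g, so T'/T = √(9.784/9.843) = 0.996998.
In 86400 s of true time the clock registers 86400/0.996998 = 86660.1 s, so it gains 260 s.

gain 260 s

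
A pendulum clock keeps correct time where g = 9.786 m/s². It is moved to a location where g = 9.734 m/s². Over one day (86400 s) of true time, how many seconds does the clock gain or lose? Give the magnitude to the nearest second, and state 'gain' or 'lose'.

lose 230 s

The clock's period scales as T ∝ 1/√g, so T'/T = √(9.786/9.734) = 1.00267.
In 86400 s of true time the clock registers 86400/1.00267 = 86170.1 s, so it loses 230 s.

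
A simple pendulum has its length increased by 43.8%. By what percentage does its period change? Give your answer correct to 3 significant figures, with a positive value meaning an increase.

19.9%

T ∝ √L, so T'/T = √(1.438) = 1.199.
Percentage change in T = (1.199 − 1) × 100% = 19.9%.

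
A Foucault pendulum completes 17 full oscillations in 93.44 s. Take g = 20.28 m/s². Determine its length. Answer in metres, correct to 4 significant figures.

15.52 m

T = 93.44/17 = 5.4965 s.
From T = 2π√(L/g), L = gT²/(4π²) = 20.28 × 5.4965²/(4π²) = 15.52 m.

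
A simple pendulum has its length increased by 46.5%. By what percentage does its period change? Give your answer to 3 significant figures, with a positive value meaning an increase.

T ∝ √L, so T'/T = √(1.465) = 1.210.
Percentage change in T = (1.210 − 1) × 100% = 21.0%.

21.0%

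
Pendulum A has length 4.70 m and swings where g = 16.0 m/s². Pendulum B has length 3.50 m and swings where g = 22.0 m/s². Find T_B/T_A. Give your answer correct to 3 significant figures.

T = 2π√(L/g), so T_B/T_A = √((L_B/g_B)/(L_A/g_A)) = √((3.50/22.0)/(4.70/16.0)) = 0.736.

0.736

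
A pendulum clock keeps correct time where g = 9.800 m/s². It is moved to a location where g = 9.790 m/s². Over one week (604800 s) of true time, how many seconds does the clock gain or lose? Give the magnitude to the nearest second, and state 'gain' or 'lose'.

lose 309 s

The clock's period scales as T ∝ 1/√g, so T'/T = √(9.800/9.790) = 1.00051.
In 604800 s of true time the clock registers 604800/1.00051 = 604491.3 s, so it loses 309 s.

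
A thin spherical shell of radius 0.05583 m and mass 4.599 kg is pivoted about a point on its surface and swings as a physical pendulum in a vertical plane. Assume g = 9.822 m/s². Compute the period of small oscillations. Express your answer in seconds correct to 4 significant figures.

0.6116 s

I_cm = (2/3)mr² = 0.0095567 kg·m². The pivot is at distance d = 0.05583 m from the centre of mass.
By the parallel-axis theorem, I = I_cm + md² = 0.0095567 + 0.014335 = 0.023892 kg·m².
T = 2π√(I/(mgd)) = 2π√(0.023892/(4.599 × 9.822 × 0.05583)) = 0.6116 s.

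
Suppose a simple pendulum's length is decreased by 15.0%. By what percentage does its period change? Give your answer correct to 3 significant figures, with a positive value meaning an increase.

-7.80%

T ∝ √L, so T'/T = √(0.8500) = 0.9220.
Percentage change in T = (0.9220 − 1) × 100% = -7.80%.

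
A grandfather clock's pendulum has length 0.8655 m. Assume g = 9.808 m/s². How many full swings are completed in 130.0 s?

69

T = 2π√(L/g) = 2π√(0.8655/9.808) = 1.8665 s.
Number of complete oscillations = ⌊130.0/1.8665⌋ = ⌊69.650⌋ = 69.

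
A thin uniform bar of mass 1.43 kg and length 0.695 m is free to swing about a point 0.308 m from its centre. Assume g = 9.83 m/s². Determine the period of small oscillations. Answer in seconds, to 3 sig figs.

For a physical pendulum T = 2π√(I/(mgd)), with d = 0.3080 m from pivot to centre of mass.
I_cm = mL²/12 = 1.43 × 0.695²/12 = 0.05756 kg·m²; I = I_cm + md² = 0.05756 + 1.43 × 0.3080² = 0.1932 kg·m².
T = 2π√(0.1932/(1.43 × 9.83 × 0.3080)) = 1.33 s.

1.33 s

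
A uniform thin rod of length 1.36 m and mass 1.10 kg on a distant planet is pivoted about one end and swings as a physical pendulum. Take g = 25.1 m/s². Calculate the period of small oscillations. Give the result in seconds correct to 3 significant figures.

For a physical pendulum T = 2π√(I/(mgd)), with d = 0.6800 m from pivot to centre of mass.
I_cm = mL²/12 = 1.10 × 1.36²/12 = 0.1695 kg·m²; I = I_cm + md² = 0.1695 + 1.10 × 0.6800² = 0.6782 kg·m².
T = 2π√(0.6782/(1.10 × 25.1 × 0.6800)) = 1.19 s.

1.19 s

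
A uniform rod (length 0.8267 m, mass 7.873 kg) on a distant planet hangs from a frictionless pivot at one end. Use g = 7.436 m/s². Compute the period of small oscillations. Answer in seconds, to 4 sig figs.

For a physical pendulum T = 2π√(I/(mgd)), with d = 0.41335 m from pivot to centre of mass.
I_cm = mL²/12 = 7.873 × 0.8267²/12 = 0.44839 kg·m²; I = I_cm + md² = 0.44839 + 7.873 × 0.41335² = 1.7936 kg·m².
T = 2π√(1.7936/(7.873 × 7.436 × 0.41335)) = 1.711 s.

1.711 s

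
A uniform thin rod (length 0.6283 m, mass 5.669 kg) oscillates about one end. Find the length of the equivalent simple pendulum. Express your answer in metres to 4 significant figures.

0.4189 m

The equivalent simple-pendulum length is L_eq = I/(md), where I is about the pivot and d = 0.31415 m.
I_cm = (1/12)mL² = 0.18649 kg·m², so I = I_cm + md² = 0.18649 + 0.55947 = 0.74597 kg·m².
L_eq = 0.74597/(5.669 × 0.31415) = 0.4189 m.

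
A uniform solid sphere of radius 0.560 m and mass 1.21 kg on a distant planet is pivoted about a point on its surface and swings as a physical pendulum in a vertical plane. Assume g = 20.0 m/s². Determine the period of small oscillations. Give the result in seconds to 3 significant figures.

1.24 s

I_cm = (2/5)mr² = 0.1518 kg·m². The pivot is at distance d = 0.560 m from the centre of mass.
By the parallel-axis theorem, I = I_cm + md² = 0.1518 + 0.3795 = 0.5312 kg·m².
T = 2π√(I/(mgd)) = 2π√(0.5312/(1.21 × 20.0 × 0.560)) = 1.24 s.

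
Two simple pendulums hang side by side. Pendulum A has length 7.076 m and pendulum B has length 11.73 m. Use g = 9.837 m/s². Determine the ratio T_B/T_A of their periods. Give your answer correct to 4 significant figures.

1.288

T ∝ √L, so T_B/T_A = √(L_B/L_A) = √(11.73/7.076) = 1.288.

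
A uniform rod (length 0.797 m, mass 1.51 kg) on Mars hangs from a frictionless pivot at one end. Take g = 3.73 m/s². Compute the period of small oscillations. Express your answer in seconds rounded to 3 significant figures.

2.37 s

For a physical pendulum T = 2π√(I/(mgd)), with d = 0.3985 m from pivot to centre of mass.
I_cm = mL²/12 = 1.51 × 0.797²/12 = 0.07993 kg·m²; I = I_cm + md² = 0.07993 + 1.51 × 0.3985² = 0.3197 kg·m².
T = 2π√(0.3197/(1.51 × 3.73 × 0.3985)) = 2.37 s.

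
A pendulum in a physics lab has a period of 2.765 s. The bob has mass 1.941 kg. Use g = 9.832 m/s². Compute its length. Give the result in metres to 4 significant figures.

1.904 m

From T = 2π√(L/g), L = gT²/(4π²) = 9.832 × 2.7650²/(4π²) = 1.904 m.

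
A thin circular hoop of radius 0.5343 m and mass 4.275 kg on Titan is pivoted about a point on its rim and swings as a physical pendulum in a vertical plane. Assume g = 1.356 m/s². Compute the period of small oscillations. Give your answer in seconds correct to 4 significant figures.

I_cm = mr² = 1.2204 kg·m². The pivot is at distance d = 0.5343 m from the centre of mass.
By the parallel-axis theorem, I = I_cm + md² = 1.2204 + 1.2204 = 2.4408 kg·m².
T = 2π√(I/(mgd)) = 2π√(2.4408/(4.275 × 1.356 × 0.5343)) = 5.578 s.

5.578 s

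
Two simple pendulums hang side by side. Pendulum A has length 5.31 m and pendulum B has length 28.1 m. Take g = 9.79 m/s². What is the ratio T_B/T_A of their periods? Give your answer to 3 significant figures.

2.30

T ∝ √L, so T_B/T_A = √(L_B/L_A) = √(28.1/5.31) = 2.30.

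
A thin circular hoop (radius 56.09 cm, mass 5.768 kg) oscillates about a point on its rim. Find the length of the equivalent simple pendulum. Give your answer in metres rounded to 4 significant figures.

The equivalent simple-pendulum length is L_eq = I/(md), where I is about the pivot and d = 0.56090 m.
I_cm = mR² = 1.8147 kg·m², so I = I_cm + md² = 1.8147 + 1.8147 = 3.6293 kg·m².
L_eq = 3.6293/(5.768 × 0.56090) = 1.122 m.

1.122 m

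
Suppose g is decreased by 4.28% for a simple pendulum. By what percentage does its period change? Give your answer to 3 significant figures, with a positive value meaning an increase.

T ∝ 1/√g, so T'/T = 1/√(0.9572) = 1.022.
Percentage change in T = (1.022 − 1) × 100% = 2.21%.

2.21%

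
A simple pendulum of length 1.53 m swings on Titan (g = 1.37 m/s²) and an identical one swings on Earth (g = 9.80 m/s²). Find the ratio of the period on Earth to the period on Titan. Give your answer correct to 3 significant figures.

T ∝ 1/√g, so T₂/T₁ = √(g₁/g₂) = √(1.37/9.80) = 0.374.

0.374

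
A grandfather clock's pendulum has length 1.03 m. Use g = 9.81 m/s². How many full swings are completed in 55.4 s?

27

T = 2π√(L/g) = 2π√(1.03/9.81) = 2.036 s.
Number of complete oscillations = ⌊55.4/2.036⌋ = ⌊27.21⌋ = 27.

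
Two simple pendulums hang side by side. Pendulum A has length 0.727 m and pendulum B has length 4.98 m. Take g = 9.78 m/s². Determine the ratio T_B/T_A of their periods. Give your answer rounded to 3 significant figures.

T ∝ √L, so T_B/T_A = √(L_B/L_A) = √(4.98/0.727) = 2.62.

2.62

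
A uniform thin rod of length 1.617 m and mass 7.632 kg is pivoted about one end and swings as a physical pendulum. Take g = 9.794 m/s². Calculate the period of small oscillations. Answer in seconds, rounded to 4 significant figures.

2.085 s

For a physical pendulum T = 2π√(I/(mgd)), with d = 0.80850 m from pivot to centre of mass.
I_cm = mL²/12 = 7.632 × 1.617²/12 = 1.6629 kg·m²; I = I_cm + md² = 1.6629 + 7.632 × 0.80850² = 6.6518 kg·m².
T = 2π√(6.6518/(7.632 × 9.794 × 0.80850)) = 2.085 s.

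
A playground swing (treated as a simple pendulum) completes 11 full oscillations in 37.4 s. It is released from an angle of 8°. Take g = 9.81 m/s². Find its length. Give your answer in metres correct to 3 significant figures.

T = 37.4/11 = 3.400 s.
From T = 2π√(L/g), L = gT²/(4π²) = 9.81 × 3.400²/(4π²) = 2.87 m.

2.87 m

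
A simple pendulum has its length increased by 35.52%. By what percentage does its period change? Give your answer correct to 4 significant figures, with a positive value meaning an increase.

16.41%

T ∝ √L, so T'/T = √(1.3552) = 1.1641.
Percentage change in T = (1.1641 − 1) × 100% = 16.41%.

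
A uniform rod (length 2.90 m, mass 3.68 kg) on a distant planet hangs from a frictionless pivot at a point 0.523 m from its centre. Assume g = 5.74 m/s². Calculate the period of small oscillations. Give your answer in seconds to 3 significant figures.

For a physical pendulum T = 2π√(I/(mgd)), with d = 0.5230 m from pivot to centre of mass.
I_cm = mL²/12 = 3.68 × 2.90²/12 = 2.579 kg·m²; I = I_cm + md² = 2.579 + 3.68 × 0.5230² = 3.586 kg·m².
T = 2π√(3.586/(3.68 × 5.74 × 0.5230)) = 3.58 s.

3.58 s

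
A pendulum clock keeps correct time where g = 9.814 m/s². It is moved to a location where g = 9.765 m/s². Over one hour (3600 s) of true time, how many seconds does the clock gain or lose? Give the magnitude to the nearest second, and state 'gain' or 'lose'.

lose 9 s

The clock's period scales as T ∝ 1/√g, so T'/T = √(9.814/9.765) = 1.00251.
In 3600 s of true time the clock registers 3600/1.00251 = 3591.0 s, so it loses 9 s.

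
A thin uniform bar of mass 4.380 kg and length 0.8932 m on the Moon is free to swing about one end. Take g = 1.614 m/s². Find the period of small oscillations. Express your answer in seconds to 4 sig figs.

3.816 s

For a physical pendulum T = 2π√(I/(mgd)), with d = 0.44660 m from pivot to centre of mass.
I_cm = mL²/12 = 4.380 × 0.8932²/12 = 0.29120 kg·m²; I = I_cm + md² = 0.29120 + 4.380 × 0.44660² = 1.1648 kg·m².
T = 2π√(1.1648/(4.380 × 1.614 × 0.44660)) = 3.816 s.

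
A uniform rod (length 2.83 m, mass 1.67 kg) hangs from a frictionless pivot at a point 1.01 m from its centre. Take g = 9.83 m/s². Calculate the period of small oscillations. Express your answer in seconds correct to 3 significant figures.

For a physical pendulum T = 2π√(I/(mgd)), with d = 1.010 m from pivot to centre of mass.
I_cm = mL²/12 = 1.67 × 2.83²/12 = 1.115 kg·m²; I = I_cm + md² = 1.115 + 1.67 × 1.010² = 2.818 kg·m².
T = 2π√(2.818/(1.67 × 9.83 × 1.010)) = 2.59 s.

2.59 s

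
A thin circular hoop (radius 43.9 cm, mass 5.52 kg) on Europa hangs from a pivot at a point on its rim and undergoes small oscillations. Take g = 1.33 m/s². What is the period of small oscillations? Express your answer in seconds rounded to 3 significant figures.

5.11 s

I_cm = mr² = 1.064 kg·m². The pivot is at distance d = 0.439 m from the centre of mass.
By the parallel-axis theorem, I = I_cm + md² = 1.064 + 1.064 = 2.128 kg·m².
T = 2π√(I/(mgd)) = 2π√(2.128/(5.52 × 1.33 × 0.439)) = 5.11 s.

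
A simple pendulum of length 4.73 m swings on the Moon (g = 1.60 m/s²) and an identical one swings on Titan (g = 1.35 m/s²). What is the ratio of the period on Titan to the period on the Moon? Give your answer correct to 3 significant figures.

1.09

T ∝ 1/√g, so T₂/T₁ = √(g₁/g₂) = √(1.60/1.35) = 1.09.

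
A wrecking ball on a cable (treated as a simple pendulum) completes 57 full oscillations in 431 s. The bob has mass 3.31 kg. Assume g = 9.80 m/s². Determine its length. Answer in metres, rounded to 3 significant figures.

14.2 m

T = 431/57 = 7.561 s.
From T = 2π√(L/g), L = gT²/(4π²) = 9.80 × 7.561²/(4π²) = 14.2 m.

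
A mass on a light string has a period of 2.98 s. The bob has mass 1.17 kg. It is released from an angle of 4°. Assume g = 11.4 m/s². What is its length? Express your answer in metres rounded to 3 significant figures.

From T = 2π√(L/g), L = gT²/(4π²) = 11.4 × 2.980²/(4π²) = 2.56 m.

2.56 m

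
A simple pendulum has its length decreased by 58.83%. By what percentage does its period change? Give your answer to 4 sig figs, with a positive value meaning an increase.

T ∝ √L, so T'/T = √(0.41170) = 0.64164.
Percentage change in T = (0.64164 − 1) × 100% = -35.84%.

-35.84%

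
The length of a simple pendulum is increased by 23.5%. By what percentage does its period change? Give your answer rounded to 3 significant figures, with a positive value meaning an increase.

T ∝ √L, so T'/T = √(1.235) = 1.111.
Percentage change in T = (1.111 − 1) × 100% = 11.1%.

11.1%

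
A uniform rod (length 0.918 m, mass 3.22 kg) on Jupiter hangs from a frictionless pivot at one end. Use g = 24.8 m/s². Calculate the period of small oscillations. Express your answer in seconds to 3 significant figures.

0.987 s

For a physical pendulum T = 2π√(I/(mgd)), with d = 0.4590 m from pivot to centre of mass.
I_cm = mL²/12 = 3.22 × 0.918²/12 = 0.2261 kg·m²; I = I_cm + md² = 0.2261 + 3.22 × 0.4590² = 0.9045 kg·m².
T = 2π√(0.9045/(3.22 × 24.8 × 0.4590)) = 0.987 s.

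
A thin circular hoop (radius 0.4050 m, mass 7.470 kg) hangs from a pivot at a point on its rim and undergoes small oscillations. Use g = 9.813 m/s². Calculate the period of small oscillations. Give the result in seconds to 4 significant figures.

1.805 s

I_cm = mr² = 1.2253 kg·m². The pivot is at distance d = 0.4050 m from the centre of mass.
By the parallel-axis theorem, I = I_cm + md² = 1.2253 + 1.2253 = 2.4505 kg·m².
T = 2π√(I/(mgd)) = 2π√(2.4505/(7.470 × 9.813 × 0.4050)) = 1.805 s.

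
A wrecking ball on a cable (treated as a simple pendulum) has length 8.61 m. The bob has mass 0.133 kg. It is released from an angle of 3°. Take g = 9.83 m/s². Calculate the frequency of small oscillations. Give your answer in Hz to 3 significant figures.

0.170 Hz

T = 2π√(L/g) = 2π√(8.61/9.83) = 5.880 s, so f = 1/T = 0.170 Hz.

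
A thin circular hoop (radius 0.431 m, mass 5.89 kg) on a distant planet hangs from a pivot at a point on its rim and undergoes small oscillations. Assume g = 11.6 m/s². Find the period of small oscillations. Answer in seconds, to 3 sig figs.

1.71 s

I_cm = mr² = 1.094 kg·m². The pivot is at distance d = 0.431 m from the centre of mass.
By the parallel-axis theorem, I = I_cm + md² = 1.094 + 1.094 = 2.188 kg·m².
T = 2π√(I/(mgd)) = 2π√(2.188/(5.89 × 11.6 × 0.431)) = 1.71 s.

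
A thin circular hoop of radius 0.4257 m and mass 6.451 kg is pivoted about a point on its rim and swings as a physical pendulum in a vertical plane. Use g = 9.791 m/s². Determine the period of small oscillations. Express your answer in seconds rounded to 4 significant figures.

1.853 s

I_cm = mr² = 1.1691 kg·m². The pivot is at distance d = 0.4257 m from the centre of mass.
By the parallel-axis theorem, I = I_cm + md² = 1.1691 + 1.1691 = 2.3381 kg·m².
T = 2π√(I/(mgd)) = 2π√(2.3381/(6.451 × 9.791 × 0.4257)) = 1.853 s.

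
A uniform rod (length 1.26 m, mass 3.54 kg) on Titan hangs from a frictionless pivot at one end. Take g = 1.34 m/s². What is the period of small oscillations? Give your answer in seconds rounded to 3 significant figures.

4.97 s

For a physical pendulum T = 2π√(I/(mgd)), with d = 0.6300 m from pivot to centre of mass.
I_cm = mL²/12 = 3.54 × 1.26²/12 = 0.4683 kg·m²; I = I_cm + md² = 0.4683 + 3.54 × 0.6300² = 1.873 kg·m².
T = 2π√(1.873/(3.54 × 1.34 × 0.6300)) = 4.97 s.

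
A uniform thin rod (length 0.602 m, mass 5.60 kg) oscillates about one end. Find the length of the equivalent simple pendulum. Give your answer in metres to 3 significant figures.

The equivalent simple-pendulum length is L_eq = I/(md), where I is about the pivot and d = 0.3010 m.
I_cm = (1/12)mL² = 0.1691 kg·m², so I = I_cm + md² = 0.1691 + 0.5074 = 0.6765 kg·m².
L_eq = 0.6765/(5.60 × 0.3010) = 0.401 m.

0.401 m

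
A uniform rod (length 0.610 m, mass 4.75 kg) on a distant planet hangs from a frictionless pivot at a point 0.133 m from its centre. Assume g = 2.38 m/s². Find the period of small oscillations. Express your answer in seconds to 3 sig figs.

2.46 s

For a physical pendulum T = 2π√(I/(mgd)), with d = 0.1330 m from pivot to centre of mass.
I_cm = mL²/12 = 4.75 × 0.610²/12 = 0.1473 kg·m²; I = I_cm + md² = 0.1473 + 4.75 × 0.1330² = 0.2313 kg·m².
T = 2π√(0.2313/(4.75 × 2.38 × 0.1330)) = 2.46 s.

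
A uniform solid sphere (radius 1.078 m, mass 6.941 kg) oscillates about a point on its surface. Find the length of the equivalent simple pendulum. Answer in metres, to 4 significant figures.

The equivalent simple-pendulum length is L_eq = I/(md), where I is about the pivot and d = 1.0780 m.
I_cm = (2/5)mR² = 3.2264 kg·m², so I = I_cm + md² = 3.2264 + 8.0660 = 11.292 kg·m².
L_eq = 11.292/(6.941 × 1.0780) = 1.509 m.

1.509 m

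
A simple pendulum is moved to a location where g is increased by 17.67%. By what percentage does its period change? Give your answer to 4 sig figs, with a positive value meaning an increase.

T ∝ 1/√g, so T'/T = 1/√(1.1767) = 0.92186.
Percentage change in T = (0.92186 − 1) × 100% = -7.814%.

-7.814%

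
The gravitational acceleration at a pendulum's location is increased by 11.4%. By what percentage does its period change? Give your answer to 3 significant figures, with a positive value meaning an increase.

-5.25%

T ∝ 1/√g, so T'/T = 1/√(1.114) = 0.9475.
Percentage change in T = (0.9475 − 1) × 100% = -5.25%.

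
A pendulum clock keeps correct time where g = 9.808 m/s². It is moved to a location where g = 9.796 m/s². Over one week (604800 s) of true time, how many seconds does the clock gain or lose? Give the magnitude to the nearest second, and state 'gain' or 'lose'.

The clock's period scales as T ∝ 1/√g, so T'/T = √(9.808/9.796) = 1.00061.
In 604800 s of true time the clock registers 604800/1.00061 = 604429.9 s, so it loses 370 s.

lose 370 s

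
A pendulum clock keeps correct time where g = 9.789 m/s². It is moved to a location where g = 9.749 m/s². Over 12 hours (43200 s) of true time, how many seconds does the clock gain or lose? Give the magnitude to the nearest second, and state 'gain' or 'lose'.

The clock's period scales as T ∝ 1/√g, so T'/T = √(9.789/9.749) = 1.00205.
In 43200 s of true time the clock registers 43200/1.00205 = 43111.6 s, so it loses 88 s.

lose 88 s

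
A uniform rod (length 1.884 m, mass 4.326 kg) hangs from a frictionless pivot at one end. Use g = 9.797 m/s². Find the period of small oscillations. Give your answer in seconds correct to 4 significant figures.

For a physical pendulum T = 2π√(I/(mgd)), with d = 0.94200 m from pivot to centre of mass.
I_cm = mL²/12 = 4.326 × 1.884²/12 = 1.2796 kg·m²; I = I_cm + md² = 1.2796 + 4.326 × 0.94200² = 5.1183 kg·m².
T = 2π√(5.1183/(4.326 × 9.797 × 0.94200)) = 2.250 s.

2.250 s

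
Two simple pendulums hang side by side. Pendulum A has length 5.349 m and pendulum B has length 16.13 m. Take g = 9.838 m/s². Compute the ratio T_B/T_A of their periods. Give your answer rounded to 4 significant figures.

1.737

T ∝ √L, so T_B/T_A = √(L_B/L_A) = √(16.13/5.349) = 1.737.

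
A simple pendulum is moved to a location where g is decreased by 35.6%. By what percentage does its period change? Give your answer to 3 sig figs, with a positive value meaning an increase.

T ∝ 1/√g, so T'/T = 1/√(0.6440) = 1.246.
Percentage change in T = (1.246 − 1) × 100% = 24.6%.

24.6%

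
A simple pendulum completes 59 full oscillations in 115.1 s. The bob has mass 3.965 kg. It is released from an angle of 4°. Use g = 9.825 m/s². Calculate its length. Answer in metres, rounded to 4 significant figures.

0.9472 m

T = 115.1/59 = 1.9508 s.
From T = 2π√(L/g), L = gT²/(4π²) = 9.825 × 1.9508²/(4π²) = 0.9472 m.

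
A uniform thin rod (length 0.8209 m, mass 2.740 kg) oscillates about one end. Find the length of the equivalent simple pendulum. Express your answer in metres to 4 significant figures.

0.5473 m

The equivalent simple-pendulum length is L_eq = I/(md), where I is about the pivot and d = 0.41045 m.
I_cm = (1/12)mL² = 0.15387 kg·m², so I = I_cm + md² = 0.15387 + 0.46161 = 0.61547 kg·m².
L_eq = 0.61547/(2.740 × 0.41045) = 0.5473 m.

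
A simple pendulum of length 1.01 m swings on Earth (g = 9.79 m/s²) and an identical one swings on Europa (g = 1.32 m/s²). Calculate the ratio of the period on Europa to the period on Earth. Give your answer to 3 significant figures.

T ∝ 1/√g, so T₂/T₁ = √(g₁/g₂) = √(9.79/1.32) = 2.72.

2.72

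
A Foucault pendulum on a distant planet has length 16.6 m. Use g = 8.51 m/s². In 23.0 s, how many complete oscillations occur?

T = 2π√(L/g) = 2π√(16.6/8.51) = 8.775 s.
Number of complete oscillations = ⌊23.0/8.775⌋ = ⌊2.621⌋ = 2.

2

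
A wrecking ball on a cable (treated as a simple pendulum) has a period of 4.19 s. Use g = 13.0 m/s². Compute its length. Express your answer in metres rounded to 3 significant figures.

5.78 m

From T = 2π√(L/g), L = gT²/(4π²) = 13.0 × 4.190²/(4π²) = 5.78 m.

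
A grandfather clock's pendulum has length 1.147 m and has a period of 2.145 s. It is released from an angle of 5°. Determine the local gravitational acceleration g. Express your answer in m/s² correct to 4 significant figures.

9.842 m/s²

From T = 2π√(L/g), g = 4π²L/T² = 4π² × 1.147/2.1450² = 9.842 m/s².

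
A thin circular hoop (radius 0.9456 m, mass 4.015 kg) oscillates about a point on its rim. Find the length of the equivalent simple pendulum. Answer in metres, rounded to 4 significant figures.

The equivalent simple-pendulum length is L_eq = I/(md), where I is about the pivot and d = 0.94560 m.
I_cm = mR² = 3.5900 kg·m², so I = I_cm + md² = 3.5900 + 3.5900 = 7.1801 kg·m².
L_eq = 7.1801/(4.015 × 0.94560) = 1.891 m.

1.891 m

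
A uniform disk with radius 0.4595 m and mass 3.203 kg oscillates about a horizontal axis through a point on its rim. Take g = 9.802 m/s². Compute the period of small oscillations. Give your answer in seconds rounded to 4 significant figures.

1.666 s

I_cm = ½mr² = 0.33814 kg·m². The pivot is at distance d = 0.4595 m from the centre of mass.
By the parallel-axis theorem, I = I_cm + md² = 0.33814 + 0.67628 = 1.0144 kg·m².
T = 2π√(I/(mgd)) = 2π√(1.0144/(3.203 × 9.802 × 0.4595)) = 1.666 s.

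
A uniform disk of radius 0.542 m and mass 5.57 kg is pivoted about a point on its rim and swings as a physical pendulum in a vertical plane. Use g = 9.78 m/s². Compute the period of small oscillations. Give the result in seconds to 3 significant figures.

I_cm = ½mr² = 0.8181 kg·m². The pivot is at distance d = 0.542 m from the centre of mass.
By the parallel-axis theorem, I = I_cm + md² = 0.8181 + 1.636 = 2.454 kg·m².
T = 2π√(I/(mgd)) = 2π√(2.454/(5.57 × 9.78 × 0.542)) = 1.81 s.

1.81 s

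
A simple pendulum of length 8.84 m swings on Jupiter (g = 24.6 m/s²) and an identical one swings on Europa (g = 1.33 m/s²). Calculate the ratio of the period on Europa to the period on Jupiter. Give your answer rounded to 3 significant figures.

T ∝ 1/√g, so T₂/T₁ = √(g₁/g₂) = √(24.6/1.33) = 4.30.

4.30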